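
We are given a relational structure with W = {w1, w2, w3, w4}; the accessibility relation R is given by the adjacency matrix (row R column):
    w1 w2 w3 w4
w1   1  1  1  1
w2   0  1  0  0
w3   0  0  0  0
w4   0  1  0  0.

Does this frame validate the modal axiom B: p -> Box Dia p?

The schema B characterises exactly the symmetric frames.
Symmetric: no — w1 R w2 but not w2 R w1.

No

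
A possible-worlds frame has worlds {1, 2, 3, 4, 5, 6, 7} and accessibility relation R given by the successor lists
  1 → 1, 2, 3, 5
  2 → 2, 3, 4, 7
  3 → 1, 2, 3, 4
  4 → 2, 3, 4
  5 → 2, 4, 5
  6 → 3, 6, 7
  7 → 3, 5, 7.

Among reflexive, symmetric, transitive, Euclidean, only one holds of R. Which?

Reflexive: yes — every world is R-related to itself.
Symmetric: no — 1 R 2 but not 2 R 1.
Transitive: no — 1 R 2 and 2 R 4, but not 1 R 4.
Euclidean: no — 1 R 2 and 1 R 5, but not 2 R 5.
Only reflexive holds.

reflexive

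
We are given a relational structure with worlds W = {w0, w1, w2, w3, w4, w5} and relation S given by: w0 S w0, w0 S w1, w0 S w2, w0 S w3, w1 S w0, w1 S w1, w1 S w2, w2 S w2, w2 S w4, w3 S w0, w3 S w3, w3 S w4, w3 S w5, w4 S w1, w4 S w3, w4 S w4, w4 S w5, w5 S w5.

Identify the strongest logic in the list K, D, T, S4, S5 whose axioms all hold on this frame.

T

Serial (axiom D): yes — every world has a successor (e.g. w0 S w0).
Reflexive (axiom T): yes — every world is S-related to itself.
Transitive (axiom 4): no — w0 S w2 and w2 S w4, but not w0 S w4.
Euclidean (axiom 5): no — w0 S w1 and w0 S w3, but not w1 S w3.
So F validates K, D, T; S4 would additionally require S to be transitive. The strongest is T.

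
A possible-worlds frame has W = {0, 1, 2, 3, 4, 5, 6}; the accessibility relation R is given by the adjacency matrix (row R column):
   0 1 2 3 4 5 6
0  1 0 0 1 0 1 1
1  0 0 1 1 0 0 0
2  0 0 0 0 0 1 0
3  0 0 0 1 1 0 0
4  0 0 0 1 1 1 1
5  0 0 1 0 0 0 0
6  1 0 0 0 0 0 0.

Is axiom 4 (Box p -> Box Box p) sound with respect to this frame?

No

By correspondence theory, 4 is valid on a frame iff R is transitive.
Transitive: no — 0 R 3 and 3 R 4, but not 0 R 4.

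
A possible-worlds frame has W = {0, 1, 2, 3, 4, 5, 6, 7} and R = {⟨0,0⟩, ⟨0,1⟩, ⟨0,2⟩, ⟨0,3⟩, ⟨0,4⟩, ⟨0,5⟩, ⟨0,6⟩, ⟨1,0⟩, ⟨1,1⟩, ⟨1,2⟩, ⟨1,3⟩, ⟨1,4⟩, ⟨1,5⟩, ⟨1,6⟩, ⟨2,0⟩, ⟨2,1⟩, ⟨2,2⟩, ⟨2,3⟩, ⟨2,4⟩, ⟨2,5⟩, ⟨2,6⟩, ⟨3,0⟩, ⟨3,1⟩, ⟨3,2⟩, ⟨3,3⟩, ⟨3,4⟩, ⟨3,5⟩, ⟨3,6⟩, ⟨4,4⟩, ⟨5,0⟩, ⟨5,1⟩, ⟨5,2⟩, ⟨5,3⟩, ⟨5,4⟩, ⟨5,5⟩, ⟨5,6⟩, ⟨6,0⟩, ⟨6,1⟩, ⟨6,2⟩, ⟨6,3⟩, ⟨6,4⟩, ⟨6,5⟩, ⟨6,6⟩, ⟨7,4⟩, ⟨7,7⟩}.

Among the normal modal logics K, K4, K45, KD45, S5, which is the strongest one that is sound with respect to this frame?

K4

Transitive (axiom 4): yes — every two-step R-path is closed by a direct edge.
Euclidean (axiom 5): no — 0 R 4 and 0 R 1, but not 4 R 1.
Serial (axiom D): yes — every world has a successor (e.g. 0 R 0).
Reflexive (axiom T): yes — every world is R-related to itself.
So F validates K, K4; K45 would additionally require R to be Euclidean. The strongest is K4.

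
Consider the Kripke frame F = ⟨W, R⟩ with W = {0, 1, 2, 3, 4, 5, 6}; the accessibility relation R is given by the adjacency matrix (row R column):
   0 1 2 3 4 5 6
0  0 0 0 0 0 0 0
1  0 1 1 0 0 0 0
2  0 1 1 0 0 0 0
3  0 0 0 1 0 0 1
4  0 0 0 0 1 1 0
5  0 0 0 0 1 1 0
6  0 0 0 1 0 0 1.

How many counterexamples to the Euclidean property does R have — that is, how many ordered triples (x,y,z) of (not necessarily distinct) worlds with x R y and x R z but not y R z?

R is Euclidean; there are no such tuples.

0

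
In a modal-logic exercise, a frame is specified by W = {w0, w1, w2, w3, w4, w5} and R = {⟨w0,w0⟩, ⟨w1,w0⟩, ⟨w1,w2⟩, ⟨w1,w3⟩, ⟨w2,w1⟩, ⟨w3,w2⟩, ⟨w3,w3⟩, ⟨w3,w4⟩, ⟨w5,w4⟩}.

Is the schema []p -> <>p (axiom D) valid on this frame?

By correspondence theory, D is valid on a frame iff R is serial.
Serial: no — w4 has no R-successor.

No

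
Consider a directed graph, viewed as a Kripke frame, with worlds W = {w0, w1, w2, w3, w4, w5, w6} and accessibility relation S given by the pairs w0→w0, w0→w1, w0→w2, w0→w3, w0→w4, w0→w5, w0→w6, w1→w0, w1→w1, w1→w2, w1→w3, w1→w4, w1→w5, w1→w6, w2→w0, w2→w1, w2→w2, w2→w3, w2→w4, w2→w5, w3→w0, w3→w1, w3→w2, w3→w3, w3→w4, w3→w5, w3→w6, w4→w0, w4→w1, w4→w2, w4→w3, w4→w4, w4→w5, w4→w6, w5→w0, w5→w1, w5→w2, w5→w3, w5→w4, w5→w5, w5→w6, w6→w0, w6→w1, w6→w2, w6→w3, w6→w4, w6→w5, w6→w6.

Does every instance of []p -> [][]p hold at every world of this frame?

The schema 4 characterises exactly the transitive frames.
Transitive: no — w2 S w0 and w0 S w6, but not w2 S w6.

No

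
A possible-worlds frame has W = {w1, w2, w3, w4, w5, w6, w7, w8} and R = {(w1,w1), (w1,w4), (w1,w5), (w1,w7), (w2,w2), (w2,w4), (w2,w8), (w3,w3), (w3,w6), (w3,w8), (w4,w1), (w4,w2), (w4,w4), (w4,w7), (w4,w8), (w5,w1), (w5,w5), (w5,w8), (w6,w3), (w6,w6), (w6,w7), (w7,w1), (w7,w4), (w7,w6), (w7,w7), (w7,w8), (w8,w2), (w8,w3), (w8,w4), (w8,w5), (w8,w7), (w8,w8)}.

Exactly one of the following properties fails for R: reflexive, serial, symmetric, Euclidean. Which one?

Euclidean

Reflexive: yes — every world is R-related to itself.
Serial: yes — every world has a successor (e.g. w1 R w1).
Symmetric: yes — every pair in R has its reverse in R.
Euclidean: no — w1 R w4 and w1 R w5, but not w4 R w5.
Only Euclidean fails.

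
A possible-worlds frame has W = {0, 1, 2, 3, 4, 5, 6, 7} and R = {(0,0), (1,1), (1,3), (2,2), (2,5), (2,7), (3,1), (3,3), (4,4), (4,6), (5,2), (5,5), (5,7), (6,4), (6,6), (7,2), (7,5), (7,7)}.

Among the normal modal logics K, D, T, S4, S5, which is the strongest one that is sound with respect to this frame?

Serial (axiom D): yes — every world has a successor (e.g. 0 R 0).
Reflexive (axiom T): yes — every world is R-related to itself.
Transitive (axiom 4): yes — every two-step R-path is closed by a direct edge.
Euclidean (axiom 5): yes — any two successors of a common world are R-related.
So F validates K, D, T, S4, S5. The strongest is S5.

S5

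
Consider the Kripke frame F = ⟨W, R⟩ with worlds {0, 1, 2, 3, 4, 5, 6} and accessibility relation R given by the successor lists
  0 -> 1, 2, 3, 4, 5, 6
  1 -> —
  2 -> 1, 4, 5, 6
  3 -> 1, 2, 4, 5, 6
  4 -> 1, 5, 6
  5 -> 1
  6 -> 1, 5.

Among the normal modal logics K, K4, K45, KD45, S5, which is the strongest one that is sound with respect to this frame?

K4

Transitive (axiom 4): yes — every two-step R-path is closed by a direct edge.
Euclidean (axiom 5): no — 0 R 1 and 0 R 2, but not 1 R 2.
Serial (axiom D): no — 1 has no R-successor.
Reflexive (axiom T): no — 0 is not related to itself.
So F validates K, K4; K45 would additionally require R to be Euclidean. The strongest is K4.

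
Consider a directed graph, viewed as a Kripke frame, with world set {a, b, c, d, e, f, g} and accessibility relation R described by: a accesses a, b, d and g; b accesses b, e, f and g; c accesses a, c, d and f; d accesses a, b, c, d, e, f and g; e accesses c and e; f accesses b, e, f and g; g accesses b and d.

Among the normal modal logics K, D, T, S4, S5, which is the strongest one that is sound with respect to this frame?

D

Serial (axiom D): yes — every world has a successor (e.g. a R a).
Reflexive (axiom T): no — g is not related to itself.
Transitive (axiom 4): no — a R b and b R e, but not a R e.
Euclidean (axiom 5): no — a R b and a R d, but not b R d.
So F validates K, D; T would additionally require R to be reflexive. The strongest is D.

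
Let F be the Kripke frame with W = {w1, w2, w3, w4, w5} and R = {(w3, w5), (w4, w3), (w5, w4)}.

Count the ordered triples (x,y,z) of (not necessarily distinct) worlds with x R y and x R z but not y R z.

Enumerating: (w3,w5,w5), (w4,w3,w3), (w5,w4,w4).

3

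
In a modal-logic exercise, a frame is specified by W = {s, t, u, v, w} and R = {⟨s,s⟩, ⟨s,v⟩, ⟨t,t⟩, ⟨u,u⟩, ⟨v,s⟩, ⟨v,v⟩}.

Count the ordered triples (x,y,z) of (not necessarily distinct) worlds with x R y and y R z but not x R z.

R is transitive; there are no such tuples.

0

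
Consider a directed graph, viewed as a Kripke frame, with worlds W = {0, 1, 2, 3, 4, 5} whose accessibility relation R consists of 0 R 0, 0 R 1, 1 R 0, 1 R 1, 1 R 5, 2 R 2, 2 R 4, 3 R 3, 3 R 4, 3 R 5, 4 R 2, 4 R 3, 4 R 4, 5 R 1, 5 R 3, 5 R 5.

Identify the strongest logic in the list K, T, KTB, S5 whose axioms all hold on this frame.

Reflexive (axiom T): yes — every world is R-related to itself.
Symmetric (axiom B): yes — every pair in R has its reverse in R.
Euclidean (axiom 5): no — 1 R 0 and 1 R 5, but not 0 R 5.
So F validates K, T, KTB; S5 would additionally require R to be Euclidean. The strongest is KTB.

KTB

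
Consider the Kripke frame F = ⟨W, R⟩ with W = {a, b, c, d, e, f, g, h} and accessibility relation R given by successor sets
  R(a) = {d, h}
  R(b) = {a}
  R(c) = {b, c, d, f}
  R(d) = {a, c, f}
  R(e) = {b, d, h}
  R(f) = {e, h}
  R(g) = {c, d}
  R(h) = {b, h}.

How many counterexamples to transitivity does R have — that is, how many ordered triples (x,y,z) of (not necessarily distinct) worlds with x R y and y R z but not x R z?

28

Enumerating: (a,d,a), (a,d,c), (a,d,f), (a,h,b), (b,a,d), (b,a,h), (c,b,a), (c,d,a), (c,f,e), (c,f,h), (d,a,d), (d,a,h), … and 16 more.
Total: 28.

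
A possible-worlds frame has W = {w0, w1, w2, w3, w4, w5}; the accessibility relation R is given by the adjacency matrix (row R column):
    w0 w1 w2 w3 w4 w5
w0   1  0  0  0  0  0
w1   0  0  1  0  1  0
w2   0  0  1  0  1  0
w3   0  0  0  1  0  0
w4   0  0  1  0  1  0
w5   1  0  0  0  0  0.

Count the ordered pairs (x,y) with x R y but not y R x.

3

Enumerating: (w1,w2), (w1,w4), (w5,w0).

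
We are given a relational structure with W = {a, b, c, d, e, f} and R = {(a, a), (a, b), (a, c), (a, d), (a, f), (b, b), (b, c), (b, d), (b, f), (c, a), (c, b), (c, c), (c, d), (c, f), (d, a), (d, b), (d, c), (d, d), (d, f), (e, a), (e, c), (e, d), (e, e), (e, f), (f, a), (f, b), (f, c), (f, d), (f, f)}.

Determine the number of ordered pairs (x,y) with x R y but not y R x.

Enumerating: (a,b), (e,a), (e,c), (e,d), (e,f).

5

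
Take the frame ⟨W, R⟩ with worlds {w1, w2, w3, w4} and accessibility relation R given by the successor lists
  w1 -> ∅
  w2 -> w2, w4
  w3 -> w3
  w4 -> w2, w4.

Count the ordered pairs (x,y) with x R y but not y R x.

0

R is symmetric; there are no such tuples.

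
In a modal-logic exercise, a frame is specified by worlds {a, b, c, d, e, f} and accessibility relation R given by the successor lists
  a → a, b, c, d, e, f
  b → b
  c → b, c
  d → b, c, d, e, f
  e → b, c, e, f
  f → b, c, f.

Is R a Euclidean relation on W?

No

Euclidean: no — a R b and a R c, but not b R c.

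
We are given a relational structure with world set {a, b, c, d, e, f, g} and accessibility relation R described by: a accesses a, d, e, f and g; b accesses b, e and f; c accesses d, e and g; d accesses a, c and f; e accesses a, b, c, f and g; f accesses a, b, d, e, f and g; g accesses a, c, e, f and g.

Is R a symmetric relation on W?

Symmetric: yes — every pair in R has its reverse in R.

Yes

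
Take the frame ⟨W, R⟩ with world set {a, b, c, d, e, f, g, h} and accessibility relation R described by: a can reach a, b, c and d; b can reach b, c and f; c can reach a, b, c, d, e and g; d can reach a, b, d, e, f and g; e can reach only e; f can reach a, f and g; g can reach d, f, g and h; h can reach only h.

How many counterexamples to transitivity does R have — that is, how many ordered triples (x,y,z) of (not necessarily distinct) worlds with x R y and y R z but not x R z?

28

Enumerating: (a,b,f), (a,c,e), (a,c,g), (a,d,e), (a,d,f), (a,d,g), (b,c,a), (b,c,d), (b,c,e), (b,c,g), (b,f,a), (b,f,g), … and 16 more.
Total: 28.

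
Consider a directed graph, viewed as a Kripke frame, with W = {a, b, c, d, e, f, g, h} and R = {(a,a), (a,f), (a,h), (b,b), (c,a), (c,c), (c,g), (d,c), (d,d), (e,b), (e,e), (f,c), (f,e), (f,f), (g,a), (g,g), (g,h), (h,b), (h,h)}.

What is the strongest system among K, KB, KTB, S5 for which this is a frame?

Symmetric (axiom B): no — a R f but not f R a.
Reflexive (axiom T): yes — every world is R-related to itself.
Euclidean (axiom 5): no — a R f and a R h, but not f R h.
So F validates K; KB would additionally require R to be symmetric. The strongest is K.

K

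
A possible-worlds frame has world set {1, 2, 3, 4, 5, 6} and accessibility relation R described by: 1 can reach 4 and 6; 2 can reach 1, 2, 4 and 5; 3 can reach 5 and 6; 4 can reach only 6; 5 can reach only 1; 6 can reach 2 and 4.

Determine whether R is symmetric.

Symmetric: no — 1 R 4 but not 4 R 1.

No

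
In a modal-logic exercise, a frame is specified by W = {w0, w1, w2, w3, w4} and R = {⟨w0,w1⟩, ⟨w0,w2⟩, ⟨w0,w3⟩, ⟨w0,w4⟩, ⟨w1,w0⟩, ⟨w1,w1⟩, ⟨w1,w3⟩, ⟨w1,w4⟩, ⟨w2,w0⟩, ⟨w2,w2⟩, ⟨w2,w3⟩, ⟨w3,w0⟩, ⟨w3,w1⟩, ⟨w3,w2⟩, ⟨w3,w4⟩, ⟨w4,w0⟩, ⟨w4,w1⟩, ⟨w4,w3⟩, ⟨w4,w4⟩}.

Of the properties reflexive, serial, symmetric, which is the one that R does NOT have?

Reflexive: no — w0 is not related to itself.
Serial: yes — every world has a successor (e.g. w0 R w1).
Symmetric: yes — every pair in R has its reverse in R.
Only reflexive fails.

reflexive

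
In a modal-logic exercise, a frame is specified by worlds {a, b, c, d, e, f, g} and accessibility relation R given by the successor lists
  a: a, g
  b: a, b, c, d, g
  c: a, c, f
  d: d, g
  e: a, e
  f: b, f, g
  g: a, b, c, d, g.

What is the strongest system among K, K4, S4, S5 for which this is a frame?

K

Transitive (axiom 4): no — a R g and g R b, but not a R b.
Reflexive (axiom T): yes — every world is R-related to itself.
Euclidean (axiom 5): no — b R a and b R c, but not a R c.
So F validates K; K4 would additionally require R to be transitive. The strongest is K.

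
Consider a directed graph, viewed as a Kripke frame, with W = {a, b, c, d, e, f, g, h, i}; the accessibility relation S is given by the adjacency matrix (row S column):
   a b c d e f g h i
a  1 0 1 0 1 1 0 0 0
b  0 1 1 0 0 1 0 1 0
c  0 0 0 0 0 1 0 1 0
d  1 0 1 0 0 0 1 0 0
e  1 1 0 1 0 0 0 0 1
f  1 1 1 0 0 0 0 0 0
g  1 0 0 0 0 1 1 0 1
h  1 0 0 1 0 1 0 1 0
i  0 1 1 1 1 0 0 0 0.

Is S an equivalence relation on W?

Reflexive: no — c is not related to itself.
Symmetric: no — a S c but not c S a.
Transitive: no — a S c and c S h, but not a S h.
So S is not an equivalence relation.

No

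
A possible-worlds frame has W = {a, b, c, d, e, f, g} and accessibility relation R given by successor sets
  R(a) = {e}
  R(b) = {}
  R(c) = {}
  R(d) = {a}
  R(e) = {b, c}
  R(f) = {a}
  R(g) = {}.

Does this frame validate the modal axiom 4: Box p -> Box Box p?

Axiom 4 corresponds to the accessibility relation being transitive.
Transitive: no — a R e and e R b, but not a R b.

No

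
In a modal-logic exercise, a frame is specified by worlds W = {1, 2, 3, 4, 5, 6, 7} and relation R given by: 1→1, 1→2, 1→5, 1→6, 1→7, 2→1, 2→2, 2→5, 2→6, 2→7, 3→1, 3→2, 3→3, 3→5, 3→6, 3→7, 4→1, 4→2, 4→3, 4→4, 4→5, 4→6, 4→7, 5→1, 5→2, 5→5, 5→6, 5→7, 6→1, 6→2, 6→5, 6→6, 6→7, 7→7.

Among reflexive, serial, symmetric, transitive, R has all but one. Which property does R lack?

symmetric

Reflexive: yes — every world is R-related to itself.
Serial: yes — every world has a successor (e.g. 1 R 1).
Symmetric: no — 1 R 7 but not 7 R 1.
Transitive: yes — every two-step R-path is closed by a direct edge.
Only symmetric fails.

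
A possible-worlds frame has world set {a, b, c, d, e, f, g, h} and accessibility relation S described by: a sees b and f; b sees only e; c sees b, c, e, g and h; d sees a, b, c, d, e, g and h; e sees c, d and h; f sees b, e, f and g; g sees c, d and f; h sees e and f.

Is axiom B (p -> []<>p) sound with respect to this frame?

Axiom B corresponds to the accessibility relation being symmetric.
Symmetric: no — a S b but not b S a.

No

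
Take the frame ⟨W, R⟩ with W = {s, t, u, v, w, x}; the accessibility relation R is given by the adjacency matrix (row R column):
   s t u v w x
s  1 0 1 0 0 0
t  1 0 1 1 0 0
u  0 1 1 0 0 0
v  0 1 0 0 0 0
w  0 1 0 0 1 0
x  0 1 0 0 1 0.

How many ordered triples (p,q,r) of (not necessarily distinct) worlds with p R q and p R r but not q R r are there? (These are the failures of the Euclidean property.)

Enumerating: (s,u,s), (t,s,v), (t,u,s), (t,u,v), (t,v,s), (t,v,u), (t,v,v), (u,t,t), (v,t,t), (w,t,t), (w,t,w), (x,t,t), (x,t,w).

13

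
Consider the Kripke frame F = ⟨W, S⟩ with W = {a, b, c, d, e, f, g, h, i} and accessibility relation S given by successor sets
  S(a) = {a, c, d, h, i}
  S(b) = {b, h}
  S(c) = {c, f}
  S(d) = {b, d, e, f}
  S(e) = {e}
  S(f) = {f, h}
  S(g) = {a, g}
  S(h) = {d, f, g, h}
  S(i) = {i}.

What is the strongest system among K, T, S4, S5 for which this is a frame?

Reflexive (axiom T): yes — every world is S-related to itself.
Transitive (axiom 4): no — a S c and c S f, but not a S f.
Euclidean (axiom 5): no — a S c and a S d, but not c S d.
So F validates K, T; S4 would additionally require S to be transitive. The strongest is T.

T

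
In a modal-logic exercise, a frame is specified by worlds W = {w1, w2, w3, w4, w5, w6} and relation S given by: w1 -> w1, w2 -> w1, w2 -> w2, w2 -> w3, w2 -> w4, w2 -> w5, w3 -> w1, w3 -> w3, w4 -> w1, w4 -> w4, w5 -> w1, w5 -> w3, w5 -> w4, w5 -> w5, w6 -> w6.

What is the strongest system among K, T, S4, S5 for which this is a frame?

Reflexive (axiom T): yes — every world is S-related to itself.
Transitive (axiom 4): yes — every two-step S-path is closed by a direct edge.
Euclidean (axiom 5): no — w2 S w1 and w2 S w3, but not w1 S w3.
So F validates K, T, S4; S5 would additionally require S to be Euclidean. The strongest is S4.

S4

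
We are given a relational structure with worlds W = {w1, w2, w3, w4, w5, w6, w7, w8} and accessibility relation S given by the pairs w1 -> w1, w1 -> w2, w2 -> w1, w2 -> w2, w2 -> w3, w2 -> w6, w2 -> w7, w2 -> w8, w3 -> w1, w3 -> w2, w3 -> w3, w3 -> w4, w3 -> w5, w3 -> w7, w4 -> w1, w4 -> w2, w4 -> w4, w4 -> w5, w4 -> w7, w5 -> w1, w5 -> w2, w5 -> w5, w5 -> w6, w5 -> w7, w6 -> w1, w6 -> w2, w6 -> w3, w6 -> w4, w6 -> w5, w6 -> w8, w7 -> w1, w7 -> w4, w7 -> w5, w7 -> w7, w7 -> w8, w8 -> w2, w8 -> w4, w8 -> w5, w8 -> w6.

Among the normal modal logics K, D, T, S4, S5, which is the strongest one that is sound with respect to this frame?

D

Serial (axiom D): yes — every world has a successor (e.g. w1 S w1).
Reflexive (axiom T): no — w6 is not related to itself.
Transitive (axiom 4): no — w1 S w2 and w2 S w3, but not w1 S w3.
Euclidean (axiom 5): no — w2 S w1 and w2 S w3, but not w1 S w3.
So F validates K, D; T would additionally require S to be reflexive. The strongest is D.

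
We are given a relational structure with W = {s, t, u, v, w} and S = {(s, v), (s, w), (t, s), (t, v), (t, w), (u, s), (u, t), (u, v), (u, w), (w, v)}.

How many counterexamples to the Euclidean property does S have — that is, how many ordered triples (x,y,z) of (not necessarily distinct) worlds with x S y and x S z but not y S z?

Enumerating: (s,v,v), (s,v,w), (s,w,w), (t,s,s), (t,v,s), (t,v,v), (t,v,w), (t,w,s), (t,w,w), (u,s,s), (u,s,t), (u,t,t), … and 8 more.
Total: 20.

20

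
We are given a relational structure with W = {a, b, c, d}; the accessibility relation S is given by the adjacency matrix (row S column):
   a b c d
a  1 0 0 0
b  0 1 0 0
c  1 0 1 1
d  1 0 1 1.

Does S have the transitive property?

Yes

Transitive: yes — every two-step S-path is closed by a direct edge.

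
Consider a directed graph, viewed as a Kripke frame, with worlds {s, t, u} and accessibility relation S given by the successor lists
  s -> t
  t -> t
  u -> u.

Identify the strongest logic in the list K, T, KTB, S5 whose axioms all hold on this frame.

Reflexive (axiom T): no — s is not related to itself.
Symmetric (axiom B): no — s S t but not t S s.
Euclidean (axiom 5): yes — any two successors of a common world are S-related.
So F validates K; T would additionally require S to be reflexive. The strongest is K.

K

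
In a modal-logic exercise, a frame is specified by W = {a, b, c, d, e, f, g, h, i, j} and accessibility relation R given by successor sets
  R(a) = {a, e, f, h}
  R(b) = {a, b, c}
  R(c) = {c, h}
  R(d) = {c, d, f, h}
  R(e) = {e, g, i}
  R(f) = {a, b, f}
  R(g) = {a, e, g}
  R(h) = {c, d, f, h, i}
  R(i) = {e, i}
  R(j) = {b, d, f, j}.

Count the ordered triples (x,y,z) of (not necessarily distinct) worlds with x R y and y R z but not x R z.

Enumerating: (a,e,g), (a,e,i), (a,f,b), (a,h,c), (a,h,d), (a,h,i), (b,a,e), (b,a,f), (b,a,h), (b,c,h), (c,h,d), (c,h,f), … and 20 more.
Total: 32.

32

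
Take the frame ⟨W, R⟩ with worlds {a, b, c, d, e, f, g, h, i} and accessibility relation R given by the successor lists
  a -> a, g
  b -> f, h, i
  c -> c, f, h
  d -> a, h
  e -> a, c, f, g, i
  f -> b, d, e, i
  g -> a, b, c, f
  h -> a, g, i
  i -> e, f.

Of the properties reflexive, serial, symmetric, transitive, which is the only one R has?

serial

Reflexive: no — b is not related to itself.
Serial: yes — every world has a successor (e.g. a R a).
Symmetric: no — b R h but not h R b.
Transitive: no — a R g and g R b, but not a R b.
Only serial holds.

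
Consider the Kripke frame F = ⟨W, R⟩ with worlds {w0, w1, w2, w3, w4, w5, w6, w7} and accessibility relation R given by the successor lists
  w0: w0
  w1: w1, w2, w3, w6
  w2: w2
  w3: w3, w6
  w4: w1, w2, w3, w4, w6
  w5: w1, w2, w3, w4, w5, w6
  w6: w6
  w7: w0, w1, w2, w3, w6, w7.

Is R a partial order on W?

Reflexive: yes — every world is R-related to itself.
Transitive: yes — every two-step R-path is closed by a direct edge.
Antisymmetric: yes — no distinct pair is related both ways.
So R is a partial order.

Yes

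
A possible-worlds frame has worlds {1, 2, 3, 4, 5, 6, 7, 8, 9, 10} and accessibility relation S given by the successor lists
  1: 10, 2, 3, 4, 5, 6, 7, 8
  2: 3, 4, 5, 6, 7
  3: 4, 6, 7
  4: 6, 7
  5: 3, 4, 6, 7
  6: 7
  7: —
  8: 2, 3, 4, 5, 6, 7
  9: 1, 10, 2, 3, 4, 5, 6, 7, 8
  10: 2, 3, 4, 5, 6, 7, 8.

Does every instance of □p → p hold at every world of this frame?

No

Axiom T corresponds to the accessibility relation being reflexive.
Reflexive: no — 1 is not related to itself.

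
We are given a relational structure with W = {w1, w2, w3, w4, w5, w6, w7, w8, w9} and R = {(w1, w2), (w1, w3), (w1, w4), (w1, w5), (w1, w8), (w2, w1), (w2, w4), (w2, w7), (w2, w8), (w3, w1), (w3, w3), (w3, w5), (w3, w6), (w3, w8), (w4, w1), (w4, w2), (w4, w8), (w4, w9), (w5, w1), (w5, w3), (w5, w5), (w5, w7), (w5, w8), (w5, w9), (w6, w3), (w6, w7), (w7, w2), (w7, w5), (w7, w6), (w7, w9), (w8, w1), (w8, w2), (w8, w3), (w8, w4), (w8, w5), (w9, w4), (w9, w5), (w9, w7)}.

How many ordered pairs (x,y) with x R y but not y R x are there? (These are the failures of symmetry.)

0

R is symmetric; there are no such tuples.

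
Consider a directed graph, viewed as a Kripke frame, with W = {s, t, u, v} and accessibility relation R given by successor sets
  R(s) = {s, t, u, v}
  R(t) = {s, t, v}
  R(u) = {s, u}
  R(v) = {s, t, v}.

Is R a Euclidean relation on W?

No

Euclidean: no — s R t and s R u, but not t R u.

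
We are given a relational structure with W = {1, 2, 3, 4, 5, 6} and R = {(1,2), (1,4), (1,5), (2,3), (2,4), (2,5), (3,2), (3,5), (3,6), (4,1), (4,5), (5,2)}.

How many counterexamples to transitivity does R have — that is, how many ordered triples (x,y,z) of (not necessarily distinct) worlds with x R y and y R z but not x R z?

Enumerating: (1,2,3), (1,4,1), (2,3,2), (2,3,6), (2,4,1), (2,5,2), (3,2,3), (3,2,4), (4,1,2), (4,1,4), (4,5,2), (5,2,3), (5,2,4), (5,2,5).

14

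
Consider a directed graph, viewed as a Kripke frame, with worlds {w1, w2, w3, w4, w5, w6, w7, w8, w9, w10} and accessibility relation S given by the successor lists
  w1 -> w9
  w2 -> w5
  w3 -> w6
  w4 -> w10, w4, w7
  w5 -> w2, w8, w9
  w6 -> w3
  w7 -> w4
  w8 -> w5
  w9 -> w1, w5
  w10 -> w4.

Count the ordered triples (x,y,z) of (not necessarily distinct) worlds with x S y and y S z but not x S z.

Enumerating: (w1,w9,w1), (w1,w9,w5), (w10,w4,w10), (w10,w4,w7), (w2,w5,w2), (w2,w5,w8), (w2,w5,w9), (w3,w6,w3), (w5,w2,w5), (w5,w8,w5), (w5,w9,w1), (w5,w9,w5), … and 10 more.
Total: 22.

22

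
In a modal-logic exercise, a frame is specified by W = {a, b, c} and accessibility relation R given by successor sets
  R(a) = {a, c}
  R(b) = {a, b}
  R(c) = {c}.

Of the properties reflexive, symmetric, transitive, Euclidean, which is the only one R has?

reflexive

Reflexive: yes — every world is R-related to itself.
Symmetric: no — a R c but not c R a.
Transitive: no — b R a and a R c, but not b R c.
Euclidean: no — a R c and a R a, but not c R a.
Only reflexive holds.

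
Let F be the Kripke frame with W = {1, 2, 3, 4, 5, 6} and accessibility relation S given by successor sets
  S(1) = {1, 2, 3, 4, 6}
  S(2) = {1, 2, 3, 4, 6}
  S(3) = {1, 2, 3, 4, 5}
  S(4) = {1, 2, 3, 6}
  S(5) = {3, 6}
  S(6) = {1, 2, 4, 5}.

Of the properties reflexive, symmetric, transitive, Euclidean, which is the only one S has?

symmetric

Reflexive: no — 4 is not related to itself.
Symmetric: yes — every pair in S has its reverse in S.
Transitive: no — 1 S 3 and 3 S 5, but not 1 S 5.
Euclidean: no — 1 S 3 and 1 S 6, but not 3 S 6.
Only symmetric holds.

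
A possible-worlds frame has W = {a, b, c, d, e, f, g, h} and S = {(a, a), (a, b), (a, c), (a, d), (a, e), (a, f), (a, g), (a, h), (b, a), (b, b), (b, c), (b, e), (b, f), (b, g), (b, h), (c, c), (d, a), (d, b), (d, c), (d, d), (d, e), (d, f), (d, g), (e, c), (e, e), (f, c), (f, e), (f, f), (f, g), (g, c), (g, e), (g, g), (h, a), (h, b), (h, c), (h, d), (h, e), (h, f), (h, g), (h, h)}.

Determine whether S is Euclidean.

No

Euclidean: no — a S b and a S d, but not b S d.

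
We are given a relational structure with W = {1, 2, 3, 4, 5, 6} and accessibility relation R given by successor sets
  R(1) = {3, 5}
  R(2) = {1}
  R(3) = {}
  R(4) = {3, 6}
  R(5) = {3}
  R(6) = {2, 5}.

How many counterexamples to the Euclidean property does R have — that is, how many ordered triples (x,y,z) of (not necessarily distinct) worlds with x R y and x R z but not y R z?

Enumerating: (1,3,3), (1,3,5), (1,5,5), (2,1,1), (4,3,3), (4,3,6), (4,6,3), (4,6,6), (5,3,3), (6,2,2), (6,2,5), (6,5,2), (6,5,5).

13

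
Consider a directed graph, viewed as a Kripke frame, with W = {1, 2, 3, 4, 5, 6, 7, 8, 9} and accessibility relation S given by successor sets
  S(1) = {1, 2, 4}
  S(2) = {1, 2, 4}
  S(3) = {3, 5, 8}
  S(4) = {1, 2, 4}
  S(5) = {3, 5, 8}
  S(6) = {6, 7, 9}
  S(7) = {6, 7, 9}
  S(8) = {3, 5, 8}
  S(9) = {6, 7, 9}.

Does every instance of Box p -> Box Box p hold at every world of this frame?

Yes

By correspondence theory, 4 is valid on a frame iff S is transitive.
Transitive: yes — every two-step S-path is closed by a direct edge.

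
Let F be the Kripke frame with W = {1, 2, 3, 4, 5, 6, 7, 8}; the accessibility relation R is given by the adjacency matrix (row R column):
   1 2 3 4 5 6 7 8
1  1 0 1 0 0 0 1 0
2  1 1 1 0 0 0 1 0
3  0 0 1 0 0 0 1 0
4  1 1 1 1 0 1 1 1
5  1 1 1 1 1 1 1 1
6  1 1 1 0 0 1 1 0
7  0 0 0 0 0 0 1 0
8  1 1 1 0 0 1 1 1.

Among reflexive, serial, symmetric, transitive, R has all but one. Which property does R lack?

symmetric

Reflexive: yes — every world is R-related to itself.
Serial: yes — every world has a successor (e.g. 1 R 1).
Symmetric: no — 1 R 3 but not 3 R 1.
Transitive: yes — every two-step R-path is closed by a direct edge.
Only symmetric fails.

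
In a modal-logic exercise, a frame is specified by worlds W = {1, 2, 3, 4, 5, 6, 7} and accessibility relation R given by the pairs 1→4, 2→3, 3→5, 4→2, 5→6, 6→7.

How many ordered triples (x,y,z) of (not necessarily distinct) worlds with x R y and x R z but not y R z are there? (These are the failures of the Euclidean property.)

Enumerating: (1,4,4), (2,3,3), (3,5,5), (4,2,2), (5,6,6), (6,7,7).

6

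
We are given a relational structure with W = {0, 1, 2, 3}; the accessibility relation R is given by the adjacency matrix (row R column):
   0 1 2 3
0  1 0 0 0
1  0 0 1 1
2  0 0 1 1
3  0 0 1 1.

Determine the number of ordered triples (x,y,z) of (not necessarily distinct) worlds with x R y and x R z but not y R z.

0

R is Euclidean; there are no such tuples.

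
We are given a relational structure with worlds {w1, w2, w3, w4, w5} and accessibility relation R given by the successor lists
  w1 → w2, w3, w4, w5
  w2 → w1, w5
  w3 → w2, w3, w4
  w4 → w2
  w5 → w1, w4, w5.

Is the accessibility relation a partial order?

Reflexive: no — w1 is not related to itself.
Transitive: no — w2 R w1 and w1 R w3, but not w2 R w3.
Antisymmetric: no — w1 R w2 and w2 R w1 with w1 ≠ w2.
So R is not a partial order.

No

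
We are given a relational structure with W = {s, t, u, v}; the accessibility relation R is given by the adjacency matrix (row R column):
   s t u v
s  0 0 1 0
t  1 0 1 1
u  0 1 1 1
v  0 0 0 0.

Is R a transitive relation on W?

Transitive: no — s R u and u R t, but not s R t.

No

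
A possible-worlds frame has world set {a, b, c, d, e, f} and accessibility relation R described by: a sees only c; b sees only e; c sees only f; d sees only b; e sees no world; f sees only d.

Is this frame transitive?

No

Transitive: no — a R c and c R f, but not a R f.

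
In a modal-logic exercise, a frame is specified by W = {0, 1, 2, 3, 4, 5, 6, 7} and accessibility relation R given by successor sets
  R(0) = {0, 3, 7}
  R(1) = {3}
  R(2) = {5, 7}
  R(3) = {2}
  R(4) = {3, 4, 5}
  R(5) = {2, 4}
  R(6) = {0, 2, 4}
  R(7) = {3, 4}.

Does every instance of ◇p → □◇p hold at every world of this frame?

Axiom 5 corresponds to the accessibility relation being Euclidean.
Euclidean: no — 0 R 3 and 0 R 7, but not 3 R 7.

No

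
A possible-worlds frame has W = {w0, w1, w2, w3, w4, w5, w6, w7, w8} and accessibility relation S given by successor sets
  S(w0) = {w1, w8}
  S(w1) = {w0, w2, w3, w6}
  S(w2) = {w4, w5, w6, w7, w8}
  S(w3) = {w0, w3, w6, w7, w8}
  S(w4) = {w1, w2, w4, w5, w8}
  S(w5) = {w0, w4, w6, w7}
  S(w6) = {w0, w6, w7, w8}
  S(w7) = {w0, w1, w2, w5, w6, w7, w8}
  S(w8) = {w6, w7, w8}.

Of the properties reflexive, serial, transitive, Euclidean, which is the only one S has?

Reflexive: no — w0 is not related to itself.
Serial: yes — every world has a successor (e.g. w0 S w1).
Transitive: no — w0 S w1 and w1 S w2, but not w0 S w2.
Euclidean: no — w0 S w1 and w0 S w8, but not w1 S w8.
Only serial holds.

serial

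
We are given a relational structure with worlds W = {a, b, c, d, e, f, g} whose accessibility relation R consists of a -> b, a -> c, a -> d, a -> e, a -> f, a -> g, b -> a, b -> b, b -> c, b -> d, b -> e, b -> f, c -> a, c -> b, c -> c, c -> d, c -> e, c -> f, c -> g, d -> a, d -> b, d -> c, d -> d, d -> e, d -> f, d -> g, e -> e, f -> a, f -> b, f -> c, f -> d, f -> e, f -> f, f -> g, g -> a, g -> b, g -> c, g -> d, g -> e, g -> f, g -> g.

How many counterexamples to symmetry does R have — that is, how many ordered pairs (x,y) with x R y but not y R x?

7

Enumerating: (a,e), (b,e), (c,e), (d,e), (f,e), (g,b), (g,e).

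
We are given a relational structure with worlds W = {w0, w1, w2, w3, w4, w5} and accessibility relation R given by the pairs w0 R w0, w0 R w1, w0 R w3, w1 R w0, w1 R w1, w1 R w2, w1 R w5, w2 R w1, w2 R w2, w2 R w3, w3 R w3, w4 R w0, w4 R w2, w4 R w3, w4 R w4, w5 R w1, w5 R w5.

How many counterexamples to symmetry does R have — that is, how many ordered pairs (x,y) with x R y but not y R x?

Enumerating: (w0,w3), (w2,w3), (w4,w0), (w4,w2), (w4,w3).

5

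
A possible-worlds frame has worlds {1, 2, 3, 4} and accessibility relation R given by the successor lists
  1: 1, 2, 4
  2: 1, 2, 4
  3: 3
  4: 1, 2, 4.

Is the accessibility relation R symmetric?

Symmetric: yes — every pair in R has its reverse in R.

Yes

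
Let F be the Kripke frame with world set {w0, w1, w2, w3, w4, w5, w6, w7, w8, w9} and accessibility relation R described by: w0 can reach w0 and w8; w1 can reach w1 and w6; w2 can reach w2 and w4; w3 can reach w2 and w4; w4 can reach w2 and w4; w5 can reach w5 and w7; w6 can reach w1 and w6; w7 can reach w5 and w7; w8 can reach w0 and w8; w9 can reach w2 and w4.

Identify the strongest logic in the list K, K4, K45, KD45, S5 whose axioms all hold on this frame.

Transitive (axiom 4): yes — every two-step R-path is closed by a direct edge.
Euclidean (axiom 5): yes — any two successors of a common world are R-related.
Serial (axiom D): yes — every world has a successor (e.g. w0 R w0).
Reflexive (axiom T): no — w3 is not related to itself.
So F validates K, K4, K45, KD45; S5 would additionally require R to be reflexive. The strongest is KD45.

KD45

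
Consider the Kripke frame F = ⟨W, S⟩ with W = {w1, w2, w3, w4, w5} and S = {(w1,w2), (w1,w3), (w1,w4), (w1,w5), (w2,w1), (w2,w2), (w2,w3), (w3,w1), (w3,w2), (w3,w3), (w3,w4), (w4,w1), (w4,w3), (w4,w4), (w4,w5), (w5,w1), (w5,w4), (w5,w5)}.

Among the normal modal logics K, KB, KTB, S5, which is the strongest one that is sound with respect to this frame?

Symmetric (axiom B): yes — every pair in S has its reverse in S.
Reflexive (axiom T): no — w1 is not related to itself.
Euclidean (axiom 5): no — w1 S w2 and w1 S w4, but not w2 S w4.
So F validates K, KB; KTB would additionally require S to be reflexive. The strongest is KB.

KB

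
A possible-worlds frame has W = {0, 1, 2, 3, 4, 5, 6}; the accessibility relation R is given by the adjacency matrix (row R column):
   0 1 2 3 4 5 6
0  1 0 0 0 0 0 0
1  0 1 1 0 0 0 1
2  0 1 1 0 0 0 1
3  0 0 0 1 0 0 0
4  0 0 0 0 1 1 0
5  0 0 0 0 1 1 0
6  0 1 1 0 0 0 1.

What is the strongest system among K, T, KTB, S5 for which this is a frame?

S5

Reflexive (axiom T): yes — every world is R-related to itself.
Symmetric (axiom B): yes — every pair in R has its reverse in R.
Euclidean (axiom 5): yes — any two successors of a common world are R-related.
So F validates K, T, KTB, S5. The strongest is S5.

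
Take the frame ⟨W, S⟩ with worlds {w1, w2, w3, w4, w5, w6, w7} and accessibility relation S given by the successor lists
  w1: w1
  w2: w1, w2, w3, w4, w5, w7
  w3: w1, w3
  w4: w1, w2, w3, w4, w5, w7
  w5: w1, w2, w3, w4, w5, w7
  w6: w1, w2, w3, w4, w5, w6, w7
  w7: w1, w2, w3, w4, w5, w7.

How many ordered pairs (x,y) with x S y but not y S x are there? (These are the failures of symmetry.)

Enumerating: (w2,w1), (w2,w3), (w3,w1), (w4,w1), (w4,w3), (w5,w1), (w5,w3), (w6,w1), (w6,w2), (w6,w3), (w6,w4), (w6,w5), (w6,w7), (w7,w1), (w7,w3).

15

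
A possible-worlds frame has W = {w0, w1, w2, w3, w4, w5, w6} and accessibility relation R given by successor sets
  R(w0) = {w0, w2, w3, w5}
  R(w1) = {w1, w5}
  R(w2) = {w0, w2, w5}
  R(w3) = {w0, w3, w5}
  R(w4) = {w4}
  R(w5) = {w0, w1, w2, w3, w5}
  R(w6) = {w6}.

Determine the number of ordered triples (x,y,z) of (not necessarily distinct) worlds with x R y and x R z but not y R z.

10

Enumerating: (w0,w2,w3), (w0,w3,w2), (w5,w0,w1), (w5,w1,w0), (w5,w1,w2), (w5,w1,w3), (w5,w2,w1), (w5,w2,w3), (w5,w3,w1), (w5,w3,w2).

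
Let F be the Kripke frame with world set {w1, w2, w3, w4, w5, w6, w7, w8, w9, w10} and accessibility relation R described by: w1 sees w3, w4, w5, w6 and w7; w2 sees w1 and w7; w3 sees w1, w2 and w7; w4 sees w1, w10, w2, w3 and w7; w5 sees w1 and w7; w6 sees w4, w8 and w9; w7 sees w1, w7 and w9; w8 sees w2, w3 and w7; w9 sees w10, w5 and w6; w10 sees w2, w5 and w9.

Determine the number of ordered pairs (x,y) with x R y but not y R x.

Enumerating: (w1,w6), (w10,w2), (w10,w5), (w2,w1), (w2,w7), (w3,w2), (w3,w7), (w4,w10), (w4,w2), (w4,w3), (w4,w7), (w5,w7), … and 7 more.
Total: 19.

19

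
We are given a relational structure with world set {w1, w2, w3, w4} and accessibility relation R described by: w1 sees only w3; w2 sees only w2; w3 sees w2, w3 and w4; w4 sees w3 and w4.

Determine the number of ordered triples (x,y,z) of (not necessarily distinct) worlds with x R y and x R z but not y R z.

Enumerating: (w3,w2,w3), (w3,w2,w4), (w3,w4,w2).

3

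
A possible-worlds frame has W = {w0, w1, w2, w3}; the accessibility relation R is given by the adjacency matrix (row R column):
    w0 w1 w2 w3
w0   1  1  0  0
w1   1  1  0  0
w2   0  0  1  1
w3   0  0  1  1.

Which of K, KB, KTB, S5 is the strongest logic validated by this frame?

Symmetric (axiom B): yes — every pair in R has its reverse in R.
Reflexive (axiom T): yes — every world is R-related to itself.
Euclidean (axiom 5): yes — any two successors of a common world are R-related.
So F validates K, KB, KTB, S5. The strongest is S5.

S5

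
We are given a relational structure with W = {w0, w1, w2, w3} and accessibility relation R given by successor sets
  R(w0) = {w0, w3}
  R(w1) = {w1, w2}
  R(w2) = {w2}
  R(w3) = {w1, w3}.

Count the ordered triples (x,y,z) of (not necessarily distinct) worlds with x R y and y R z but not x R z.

2

Enumerating: (w0,w3,w1), (w3,w1,w2).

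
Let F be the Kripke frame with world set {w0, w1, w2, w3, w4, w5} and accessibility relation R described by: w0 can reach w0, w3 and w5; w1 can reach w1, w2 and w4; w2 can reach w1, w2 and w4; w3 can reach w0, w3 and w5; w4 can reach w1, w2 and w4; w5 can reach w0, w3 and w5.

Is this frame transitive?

Transitive: yes — every two-step R-path is closed by a direct edge.

Yes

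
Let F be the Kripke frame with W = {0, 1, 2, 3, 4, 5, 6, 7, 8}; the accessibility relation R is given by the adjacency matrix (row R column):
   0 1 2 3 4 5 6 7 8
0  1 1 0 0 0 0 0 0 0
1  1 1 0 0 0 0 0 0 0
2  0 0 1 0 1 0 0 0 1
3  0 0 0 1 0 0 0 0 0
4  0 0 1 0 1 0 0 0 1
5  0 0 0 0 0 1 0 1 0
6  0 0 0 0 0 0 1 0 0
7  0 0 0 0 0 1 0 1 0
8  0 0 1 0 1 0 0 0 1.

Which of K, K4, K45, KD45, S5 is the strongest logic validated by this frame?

S5

Transitive (axiom 4): yes — every two-step R-path is closed by a direct edge.
Euclidean (axiom 5): yes — any two successors of a common world are R-related.
Serial (axiom D): yes — every world has a successor (e.g. 0 R 0).
Reflexive (axiom T): yes — every world is R-related to itself.
So F validates K, K4, K45, KD45, S5. The strongest is S5.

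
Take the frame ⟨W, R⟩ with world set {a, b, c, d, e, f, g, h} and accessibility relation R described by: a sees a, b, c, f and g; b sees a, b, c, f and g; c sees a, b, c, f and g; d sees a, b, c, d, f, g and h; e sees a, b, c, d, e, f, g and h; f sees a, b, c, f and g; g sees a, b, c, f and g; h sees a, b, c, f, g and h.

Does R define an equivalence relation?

No

Reflexive: yes — every world is R-related to itself.
Symmetric: no — d R a but not a R d.
Transitive: yes — every two-step R-path is closed by a direct edge.
So R is not an equivalence relation.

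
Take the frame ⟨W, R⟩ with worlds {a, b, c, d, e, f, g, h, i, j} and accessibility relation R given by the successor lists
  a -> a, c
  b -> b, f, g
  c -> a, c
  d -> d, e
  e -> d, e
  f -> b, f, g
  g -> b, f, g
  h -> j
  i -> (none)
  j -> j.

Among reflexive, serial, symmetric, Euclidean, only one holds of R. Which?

Euclidean

Reflexive: no — h is not related to itself.
Serial: no — i has no R-successor.
Symmetric: no — h R j but not j R h.
Euclidean: yes — any two successors of a common world are R-related.
Only Euclidean holds.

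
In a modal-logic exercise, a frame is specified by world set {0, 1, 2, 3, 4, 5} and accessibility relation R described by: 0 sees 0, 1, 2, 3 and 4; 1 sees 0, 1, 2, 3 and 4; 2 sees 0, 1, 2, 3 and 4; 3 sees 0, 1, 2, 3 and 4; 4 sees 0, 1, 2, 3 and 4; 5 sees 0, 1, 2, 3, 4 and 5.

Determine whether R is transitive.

Transitive: yes — every two-step R-path is closed by a direct edge.

Yes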